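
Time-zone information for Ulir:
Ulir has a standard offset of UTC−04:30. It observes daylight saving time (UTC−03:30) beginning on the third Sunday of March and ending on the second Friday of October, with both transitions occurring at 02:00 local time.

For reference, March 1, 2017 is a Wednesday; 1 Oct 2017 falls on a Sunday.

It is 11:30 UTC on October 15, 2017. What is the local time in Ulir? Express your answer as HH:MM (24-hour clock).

07:00

1 March 2017 is a Wednesday, so the first Sunday is March 5 and the third is March 19.
1 October 2017 is a Sunday, so the first Friday is October 6 and the second is October 13.
At the standard offset (UTC−04:30), 11:30 UTC − 4h30m = 07:00 Ulir standard time.
The standard-time date in Ulir, October 15, 2017, is outside the daylight-saving period (19 March – 13 October), so Ulir is on standard time, UTC−04:30.
11:30 UTC − 4h30m = 07:00 local.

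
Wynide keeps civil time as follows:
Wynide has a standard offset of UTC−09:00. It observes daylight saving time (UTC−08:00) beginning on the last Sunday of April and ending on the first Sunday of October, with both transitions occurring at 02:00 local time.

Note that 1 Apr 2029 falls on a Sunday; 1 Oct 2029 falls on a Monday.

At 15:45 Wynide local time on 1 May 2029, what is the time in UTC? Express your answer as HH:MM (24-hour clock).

1 April 2029 is a Sunday, so Sundays fall on 1, 8, 15, 22, 29; the last is April 29.
1 October 2029 is a Monday, so the first Sunday is October 7.
Daylight saving runs 29 April – 7 October; 1 May 2029 is inside that window, so Wynide is at UTC−08:00.
15:45 local + 8h = 23:45 UTC.

23:45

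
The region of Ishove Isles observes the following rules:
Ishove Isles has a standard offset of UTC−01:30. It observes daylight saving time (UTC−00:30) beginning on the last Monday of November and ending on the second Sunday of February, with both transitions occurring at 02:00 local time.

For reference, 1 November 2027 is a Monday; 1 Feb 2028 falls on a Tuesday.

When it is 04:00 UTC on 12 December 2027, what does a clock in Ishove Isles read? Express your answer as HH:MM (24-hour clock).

03:30

1 November 2027 is a Monday, so Mondays fall on 1, 8, 15, 22, 29; the last is November 29.
1 February 2028 is a Tuesday, so the first Sunday is February 6 and the second is February 13.
At the standard offset (UTC−01:30), 04:00 UTC − 1h30m = 02:30 Ishove Isles standard time.
The standard-time date in Ishove Isles, 12 December 2027, falls between 29 November 2027 and 13 February 2028, so daylight saving is in effect and Ishove Isles is at UTC−00:30.
04:00 UTC − 0h30m = 03:30 local.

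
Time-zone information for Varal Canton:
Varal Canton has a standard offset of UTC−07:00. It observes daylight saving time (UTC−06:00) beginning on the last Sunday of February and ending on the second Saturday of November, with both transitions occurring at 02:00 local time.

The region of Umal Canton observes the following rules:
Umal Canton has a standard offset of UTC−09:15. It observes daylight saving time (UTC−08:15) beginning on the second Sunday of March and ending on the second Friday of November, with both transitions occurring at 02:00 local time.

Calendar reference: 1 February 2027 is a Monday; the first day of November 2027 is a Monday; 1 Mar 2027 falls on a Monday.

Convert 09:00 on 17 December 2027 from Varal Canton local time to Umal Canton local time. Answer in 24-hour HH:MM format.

06:45

1 February 2027 is a Monday, so Sundays fall on 7, 14, 21, 28; the last is February 28.
1 November 2027 is a Monday, so the first Saturday is November 6 and the second is November 13.
17 December 2027 is outside the daylight-saving period (28 February – 13 November), so Varal Canton is on standard time, UTC−07:00.
09:00 Varal Canton + 7h = 16:00 UTC.
1 March 2027 is a Monday, so the first Sunday is March 7 and the second is March 14.
1 November 2027 is a Monday, so the first Friday is November 5 and the second is November 12.
At the standard offset (UTC−09:15), 16:00 UTC − 9h15m = 06:45 Umal Canton standard time.
The standard-time date in Umal Canton, 17 December 2027, is outside the daylight-saving period (14 March – 12 November), so Umal Canton is on standard time, UTC−09:15.
16:00 UTC − 9h15m = 06:45 Umal Canton.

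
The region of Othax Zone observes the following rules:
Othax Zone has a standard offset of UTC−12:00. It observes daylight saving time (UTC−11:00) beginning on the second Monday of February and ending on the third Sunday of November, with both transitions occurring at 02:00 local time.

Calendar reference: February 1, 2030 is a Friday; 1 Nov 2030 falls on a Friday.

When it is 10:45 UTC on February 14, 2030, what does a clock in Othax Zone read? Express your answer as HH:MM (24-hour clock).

23:45

1 February 2030 is a Friday, so the first Monday is February 4 and the second is February 11.
1 November 2030 is a Friday, so the first Sunday is November 3 and the third is November 17.
At the standard offset (UTC−12:00), 10:45 UTC − 12h = 22:45 Othax Zone standard time (rolling into the previous day, 13 February 2030).
The standard-time date in Othax Zone, February 13, 2030, falls between 11 February and 17 November, so daylight saving is in effect and Othax Zone is at UTC−11:00.
10:45 UTC − 11h = 23:45 local (rolling into the previous day, 13 February 2030).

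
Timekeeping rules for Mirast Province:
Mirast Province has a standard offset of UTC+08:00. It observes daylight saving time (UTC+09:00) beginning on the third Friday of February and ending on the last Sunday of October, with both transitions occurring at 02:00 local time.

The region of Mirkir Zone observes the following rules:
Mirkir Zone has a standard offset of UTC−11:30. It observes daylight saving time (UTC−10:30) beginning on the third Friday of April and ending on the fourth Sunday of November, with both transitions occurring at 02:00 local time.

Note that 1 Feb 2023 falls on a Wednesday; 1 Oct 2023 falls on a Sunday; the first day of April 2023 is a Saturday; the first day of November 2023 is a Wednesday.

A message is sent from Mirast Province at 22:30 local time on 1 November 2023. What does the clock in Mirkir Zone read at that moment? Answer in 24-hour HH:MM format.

1 February 2023 is a Wednesday, so the first Friday is February 3 and the third is February 17.
1 October 2023 is a Sunday, so Sundays fall on 1, 8, 15, 22, 29; the last is October 29.
Daylight saving runs 17 February – 29 October; 1 November 2023 is outside that window, so Mirast Province is on standard time at UTC+08:00.
22:30 Mirast Province − 8h = 14:30 UTC.
1 April 2023 is a Saturday, so the first Friday is April 7 and the third is April 21.
1 November 2023 is a Wednesday, so the first Sunday is November 5 and the fourth is November 26.
At the standard offset (UTC−11:30), 14:30 UTC − 11h30m = 03:00 Mirkir Zone standard time.
Daylight saving runs 21 April – 26 November; the standard-time date in Mirkir Zone, 1 November 2023, is inside that window, so Mirkir Zone is at UTC−10:30.
14:30 UTC − 10h30m = 04:00 Mirkir Zone.

04:00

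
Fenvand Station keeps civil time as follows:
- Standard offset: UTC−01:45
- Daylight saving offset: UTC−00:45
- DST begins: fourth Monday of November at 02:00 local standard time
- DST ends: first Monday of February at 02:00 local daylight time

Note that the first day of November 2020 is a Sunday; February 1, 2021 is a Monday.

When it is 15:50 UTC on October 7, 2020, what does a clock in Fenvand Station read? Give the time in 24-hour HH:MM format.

1 November 2020 is a Sunday, so the first Monday is November 2 and the fourth is November 23.
1 February 2021 is a Monday, so the first Monday is February 1.
At the standard offset (UTC−01:45), 15:50 UTC − 1h45m = 14:05 Fenvand Station standard time.
The standard-time date in Fenvand Station, October 7, 2020, does not fall between 23 November 2020 and 1 February 2021, so daylight saving is not in effect and Fenvand Station is at UTC−01:45.
15:50 UTC − 1h45m = 14:05 local.

14:05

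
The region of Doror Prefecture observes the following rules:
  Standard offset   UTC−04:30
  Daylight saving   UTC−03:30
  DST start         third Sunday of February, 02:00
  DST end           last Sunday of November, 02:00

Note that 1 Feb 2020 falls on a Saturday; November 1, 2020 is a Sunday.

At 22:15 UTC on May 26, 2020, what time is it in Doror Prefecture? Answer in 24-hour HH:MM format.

1 February 2020 is a Saturday, so the first Sunday is February 2 and the third is February 16.
1 November 2020 is a Sunday, so Sundays fall on 1, 8, 15, 22, 29; the last is November 29.
At the standard offset (UTC−04:30), 22:15 UTC − 4h30m = 17:45 Doror Prefecture standard time.
The standard-time date in Doror Prefecture, May 26, 2020, lies within the daylight-saving period (16 February – 29 November), so Doror Prefecture is on daylight time, UTC−03:30.
22:15 UTC − 3h30m = 18:45 local.

18:45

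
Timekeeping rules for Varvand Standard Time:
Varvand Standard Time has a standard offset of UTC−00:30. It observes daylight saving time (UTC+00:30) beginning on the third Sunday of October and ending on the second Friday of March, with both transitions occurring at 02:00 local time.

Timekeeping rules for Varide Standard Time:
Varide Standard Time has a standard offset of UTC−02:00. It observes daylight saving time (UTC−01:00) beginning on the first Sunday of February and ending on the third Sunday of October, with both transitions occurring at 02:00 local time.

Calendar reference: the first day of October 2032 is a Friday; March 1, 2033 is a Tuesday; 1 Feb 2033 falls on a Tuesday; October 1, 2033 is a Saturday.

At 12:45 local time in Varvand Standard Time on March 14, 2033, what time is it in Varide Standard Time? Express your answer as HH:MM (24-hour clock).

12:15

1 October 2032 is a Friday, so the first Sunday is October 3 and the third is October 17.
1 March 2033 is a Tuesday, so the first Friday is March 4 and the second is March 11.
March 14, 2033 is outside the daylight-saving period (17 October 2032 – 11 March 2033), so Varvand Standard Time is on standard time, UTC−00:30.
12:45 Varvand Standard Time + 0h30m = 13:15 UTC.
1 February 2033 is a Tuesday, so the first Sunday is February 6.
1 October 2033 is a Saturday, so the first Sunday is October 2 and the third is October 16.
At the standard offset (UTC−02:00), 13:15 UTC − 2h = 11:15 Varide Standard Time standard time.
The standard-time date in Varide Standard Time, March 14, 2033, lies within the daylight-saving period (6 February – 16 October), so Varide Standard Time is on daylight time, UTC−01:00.
13:15 UTC − 1h = 12:15 Varide Standard Time.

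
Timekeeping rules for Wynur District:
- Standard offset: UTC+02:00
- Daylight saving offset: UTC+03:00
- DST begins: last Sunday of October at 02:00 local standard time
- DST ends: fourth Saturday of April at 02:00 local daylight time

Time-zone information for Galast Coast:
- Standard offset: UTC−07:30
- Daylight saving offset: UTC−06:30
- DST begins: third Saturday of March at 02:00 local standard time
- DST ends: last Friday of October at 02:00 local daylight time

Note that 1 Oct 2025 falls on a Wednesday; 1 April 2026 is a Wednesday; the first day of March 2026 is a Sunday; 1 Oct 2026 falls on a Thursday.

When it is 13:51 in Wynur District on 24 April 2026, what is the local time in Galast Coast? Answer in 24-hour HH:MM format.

1 October 2025 is a Wednesday, so Sundays fall on 5, 12, 19, 26; the last is October 26.
1 April 2026 is a Wednesday, so the first Saturday is April 4 and the fourth is April 25.
24 April 2026 lies within the daylight-saving period (26 October 2025 – 25 April 2026), so Wynur District is on daylight time, UTC+03:00.
13:51 Wynur District − 3h = 10:51 UTC.
1 March 2026 is a Sunday, so the first Saturday is March 7 and the third is March 21.
1 October 2026 is a Thursday, so Fridays fall on 2, 9, 16, 23, 30; the last is October 30.
At the standard offset (UTC−07:30), 10:51 UTC − 7h30m = 03:21 Galast Coast standard time.
The standard-time date in Galast Coast, 24 April 2026, falls between 21 March and 30 October, so daylight saving is in effect and Galast Coast is at UTC−06:30.
10:51 UTC − 6h30m = 04:21 Galast Coast.

04:21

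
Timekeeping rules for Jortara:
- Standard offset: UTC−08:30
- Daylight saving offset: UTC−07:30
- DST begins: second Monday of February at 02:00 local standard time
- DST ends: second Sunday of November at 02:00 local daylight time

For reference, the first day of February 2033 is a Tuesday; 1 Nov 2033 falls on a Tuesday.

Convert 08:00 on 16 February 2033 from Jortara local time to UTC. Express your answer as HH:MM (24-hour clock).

1 February 2033 is a Tuesday, so the first Monday is February 7 and the second is February 14.
1 November 2033 is a Tuesday, so the first Sunday is November 6 and the second is November 13.
16 February 2033 lies within the daylight-saving period (14 February – 13 November), so Jortara is on daylight time, UTC−07:30.
08:00 local + 7h30m = 15:30 UTC.

15:30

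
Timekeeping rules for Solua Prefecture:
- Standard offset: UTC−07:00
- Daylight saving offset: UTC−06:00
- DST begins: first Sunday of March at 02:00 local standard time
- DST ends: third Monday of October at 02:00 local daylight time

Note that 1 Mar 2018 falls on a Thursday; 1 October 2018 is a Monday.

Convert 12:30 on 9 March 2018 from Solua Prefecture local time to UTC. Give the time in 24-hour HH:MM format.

18:30

1 March 2018 is a Thursday, so the first Sunday is March 4.
1 October 2018 is a Monday, so the first Monday is October 1 and the third is October 15.
9 March 2018 falls between 4 March and 15 October, so daylight saving is in effect and Solua Prefecture is at UTC−06:00.
12:30 local + 6h = 18:30 UTC.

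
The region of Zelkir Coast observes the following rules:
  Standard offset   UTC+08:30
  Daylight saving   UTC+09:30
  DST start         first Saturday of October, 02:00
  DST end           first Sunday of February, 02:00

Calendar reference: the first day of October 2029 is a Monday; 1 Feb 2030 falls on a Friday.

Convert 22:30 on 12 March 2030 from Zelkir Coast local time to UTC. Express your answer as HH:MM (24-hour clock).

14:00

1 October 2029 is a Monday, so the first Saturday is October 6.
1 February 2030 is a Friday, so the first Sunday is February 3.
12 March 2030 does not fall between 6 October 2029 and 3 February 2030, so daylight saving is not in effect and Zelkir Coast is at UTC+08:30.
22:30 local − 8h30m = 14:00 UTC.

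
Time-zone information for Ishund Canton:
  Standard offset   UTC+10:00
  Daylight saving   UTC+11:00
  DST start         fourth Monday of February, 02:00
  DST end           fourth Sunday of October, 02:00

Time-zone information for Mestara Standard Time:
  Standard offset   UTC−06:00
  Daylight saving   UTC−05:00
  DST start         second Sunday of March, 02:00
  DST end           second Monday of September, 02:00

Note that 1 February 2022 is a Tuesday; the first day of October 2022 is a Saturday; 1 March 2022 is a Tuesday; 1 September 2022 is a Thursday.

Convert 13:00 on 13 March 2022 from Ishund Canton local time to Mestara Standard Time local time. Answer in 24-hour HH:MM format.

1 February 2022 is a Tuesday, so the first Monday is February 7 and the fourth is February 28.
1 October 2022 is a Saturday, so the first Sunday is October 2 and the fourth is October 23.
13 March 2022 lies within the daylight-saving period (28 February – 23 October), so Ishund Canton is on daylight time, UTC+11:00.
13:00 Ishund Canton − 11h = 02:00 UTC.
1 March 2022 is a Tuesday, so the first Sunday is March 6 and the second is March 13.
1 September 2022 is a Thursday, so the first Monday is September 5 and the second is September 12.
At the standard offset (UTC−06:00), 02:00 UTC − 6h = 20:00 Mestara Standard Time standard time (rolling into the previous day, 12 March 2022).
The standard-time date in Mestara Standard Time, 12 March 2022, is outside the daylight-saving period (13 March – 12 September), so Mestara Standard Time is on standard time, UTC−06:00.
02:00 UTC − 6h = 20:00 Mestara Standard Time (rolling into the previous day, 12 March 2022).

20:00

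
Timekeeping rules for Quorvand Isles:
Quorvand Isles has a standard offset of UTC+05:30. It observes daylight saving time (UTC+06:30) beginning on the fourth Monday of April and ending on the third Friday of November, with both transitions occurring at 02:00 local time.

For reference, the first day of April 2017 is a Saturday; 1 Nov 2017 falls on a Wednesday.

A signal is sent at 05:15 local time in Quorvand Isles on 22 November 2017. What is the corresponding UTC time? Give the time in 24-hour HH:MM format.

23:45

1 April 2017 is a Saturday, so the first Monday is April 3 and the fourth is April 24.
1 November 2017 is a Wednesday, so the first Friday is November 3 and the third is November 17.
22 November 2017 does not fall between 24 April and 17 November, so daylight saving is not in effect and Quorvand Isles is at UTC+05:30.
05:15 local − 5h30m = 23:45 UTC (rolling into the previous day, 21 November 2017).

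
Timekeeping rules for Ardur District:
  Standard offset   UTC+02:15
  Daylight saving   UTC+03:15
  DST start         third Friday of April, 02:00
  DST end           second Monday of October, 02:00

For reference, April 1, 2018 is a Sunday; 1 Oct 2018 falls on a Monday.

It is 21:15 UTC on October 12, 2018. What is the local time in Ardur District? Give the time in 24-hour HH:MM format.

1 April 2018 is a Sunday, so the first Friday is April 6 and the third is April 20.
1 October 2018 is a Monday, so the first Monday is October 1 and the second is October 8.
At the standard offset (UTC+02:15), 21:15 UTC + 2h15m = 23:30 Ardur District standard time.
Daylight saving runs 20 April – 8 October; the standard-time date in Ardur District, October 12, 2018, is outside that window, so Ardur District is on standard time at UTC+02:15.
21:15 UTC + 2h15m = 23:30 local.

23:30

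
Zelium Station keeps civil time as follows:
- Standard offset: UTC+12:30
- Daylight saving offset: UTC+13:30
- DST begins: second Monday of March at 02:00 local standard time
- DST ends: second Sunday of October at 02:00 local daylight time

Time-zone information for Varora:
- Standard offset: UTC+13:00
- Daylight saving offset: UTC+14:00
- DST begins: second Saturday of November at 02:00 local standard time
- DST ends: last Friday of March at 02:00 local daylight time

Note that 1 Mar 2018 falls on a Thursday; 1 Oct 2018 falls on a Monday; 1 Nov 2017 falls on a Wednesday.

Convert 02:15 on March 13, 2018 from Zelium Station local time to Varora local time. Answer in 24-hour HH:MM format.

1 March 2018 is a Thursday, so the first Monday is March 5 and the second is March 12.
1 October 2018 is a Monday, so the first Sunday is October 7 and the second is October 14.
March 13, 2018 falls between 12 March and 14 October, so daylight saving is in effect and Zelium Station is at UTC+13:30.
02:15 Zelium Station − 13h30m = 12:45 UTC (rolling into the previous day, 12 March 2018).
1 November 2017 is a Wednesday, so the first Saturday is November 4 and the second is November 11.
1 March 2018 is a Thursday, so Fridays fall on 2, 9, 16, 23, 30; the last is March 30.
At the standard offset (UTC+13:00), 12:45 UTC + 13h = 01:45 Varora standard time (rolling into the next day, 13 March 2018).
Daylight saving runs 11 November 2017 – 30 March 2018; the standard-time date in Varora, March 13, 2018, is inside that window, so Varora is at UTC+14:00.
12:45 UTC + 14h = 02:45 Varora (rolling into the next day, 13 March 2018).

02:45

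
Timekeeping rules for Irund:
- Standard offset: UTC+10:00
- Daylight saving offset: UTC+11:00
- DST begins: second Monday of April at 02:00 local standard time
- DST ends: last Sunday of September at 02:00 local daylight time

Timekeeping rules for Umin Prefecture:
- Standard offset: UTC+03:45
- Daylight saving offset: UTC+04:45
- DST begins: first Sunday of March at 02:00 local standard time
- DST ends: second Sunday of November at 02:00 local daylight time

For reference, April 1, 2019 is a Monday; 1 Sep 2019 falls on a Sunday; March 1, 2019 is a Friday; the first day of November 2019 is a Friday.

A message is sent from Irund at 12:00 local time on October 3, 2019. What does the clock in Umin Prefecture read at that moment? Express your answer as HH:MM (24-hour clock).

1 April 2019 is a Monday, so the first Monday is April 1 and the second is April 8.
1 September 2019 is a Sunday, so Sundays fall on 1, 8, 15, 22, 29; the last is September 29.
October 3, 2019 is outside the daylight-saving period (8 April – 29 September), so Irund is on standard time, UTC+10:00.
12:00 Irund − 10h = 02:00 UTC.
1 March 2019 is a Friday, so the first Sunday is March 3.
1 November 2019 is a Friday, so the first Sunday is November 3 and the second is November 10.
At the standard offset (UTC+03:45), 02:00 UTC + 3h45m = 05:45 Umin Prefecture standard time.
The standard-time date in Umin Prefecture, October 3, 2019, falls between 3 March and 10 November, so daylight saving is in effect and Umin Prefecture is at UTC+04:45.
02:00 UTC + 4h45m = 06:45 Umin Prefecture.

06:45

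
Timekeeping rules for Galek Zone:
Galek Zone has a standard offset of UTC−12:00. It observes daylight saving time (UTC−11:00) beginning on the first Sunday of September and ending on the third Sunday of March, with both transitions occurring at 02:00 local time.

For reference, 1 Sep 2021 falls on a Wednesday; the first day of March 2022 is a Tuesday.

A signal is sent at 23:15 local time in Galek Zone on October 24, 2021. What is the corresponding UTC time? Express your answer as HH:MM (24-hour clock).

10:15

1 September 2021 is a Wednesday, so the first Sunday is September 5.
1 March 2022 is a Tuesday, so the first Sunday is March 6 and the third is March 20.
October 24, 2021 falls between 5 September 2021 and 20 March 2022, so daylight saving is in effect and Galek Zone is at UTC−11:00.
23:15 local + 11h = 10:15 UTC (rolling into the next day, 25 October 2021).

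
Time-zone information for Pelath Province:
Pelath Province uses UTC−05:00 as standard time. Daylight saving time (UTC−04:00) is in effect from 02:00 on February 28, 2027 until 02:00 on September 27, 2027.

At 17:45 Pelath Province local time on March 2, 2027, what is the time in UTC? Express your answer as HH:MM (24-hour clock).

21:45

March 2, 2027 falls between 28 February and 27 September, so daylight saving is in effect and Pelath Province is at UTC−04:00.
17:45 local + 4h = 21:45 UTC.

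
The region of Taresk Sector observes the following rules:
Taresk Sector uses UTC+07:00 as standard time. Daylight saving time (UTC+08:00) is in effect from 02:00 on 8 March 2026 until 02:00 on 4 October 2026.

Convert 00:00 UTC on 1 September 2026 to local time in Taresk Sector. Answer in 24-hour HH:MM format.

08:00

At the standard offset (UTC+07:00), 00:00 UTC + 7h = 07:00 Taresk Sector standard time.
The standard-time date in Taresk Sector, 1 September 2026, lies within the daylight-saving period (8 March – 4 October), so Taresk Sector is on daylight time, UTC+08:00.
00:00 UTC + 8h = 08:00 local.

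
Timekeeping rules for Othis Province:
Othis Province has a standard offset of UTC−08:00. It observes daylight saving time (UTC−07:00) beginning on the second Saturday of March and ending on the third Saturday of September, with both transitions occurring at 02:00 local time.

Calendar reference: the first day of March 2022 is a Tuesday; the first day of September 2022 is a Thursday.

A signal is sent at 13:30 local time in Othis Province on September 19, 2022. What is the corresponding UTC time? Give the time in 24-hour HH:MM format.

21:30

1 March 2022 is a Tuesday, so the first Saturday is March 5 and the second is March 12.
1 September 2022 is a Thursday, so the first Saturday is September 3 and the third is September 17.
Daylight saving runs 12 March – 17 September; September 19, 2022 is outside that window, so Othis Province is on standard time at UTC−08:00.
13:30 local + 8h = 21:30 UTC.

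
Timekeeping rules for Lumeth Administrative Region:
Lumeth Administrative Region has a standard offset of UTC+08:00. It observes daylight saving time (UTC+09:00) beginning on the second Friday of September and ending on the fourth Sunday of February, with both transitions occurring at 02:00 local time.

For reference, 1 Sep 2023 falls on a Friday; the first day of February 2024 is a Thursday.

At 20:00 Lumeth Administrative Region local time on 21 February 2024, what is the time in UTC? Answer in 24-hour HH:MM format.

1 September 2023 is a Friday, so the first Friday is September 1 and the second is September 8.
1 February 2024 is a Thursday, so the first Sunday is February 4 and the fourth is February 25.
Daylight saving runs 8 September 2023 – 25 February 2024; 21 February 2024 is inside that window, so Lumeth Administrative Region is at UTC+09:00.
20:00 local − 9h = 11:00 UTC.

11:00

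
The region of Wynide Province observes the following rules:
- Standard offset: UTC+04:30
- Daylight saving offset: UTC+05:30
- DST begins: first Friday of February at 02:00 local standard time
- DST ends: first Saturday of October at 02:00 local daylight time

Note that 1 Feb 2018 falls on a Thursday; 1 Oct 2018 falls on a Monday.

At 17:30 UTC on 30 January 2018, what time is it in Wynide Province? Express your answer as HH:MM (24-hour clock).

22:00

1 February 2018 is a Thursday, so the first Friday is February 2.
1 October 2018 is a Monday, so the first Saturday is October 6.
At the standard offset (UTC+04:30), 17:30 UTC + 4h30m = 22:00 Wynide Province standard time.
The standard-time date in Wynide Province, 30 January 2018, is outside the daylight-saving period (2 February – 6 October), so Wynide Province is on standard time, UTC+04:30.
17:30 UTC + 4h30m = 22:00 local.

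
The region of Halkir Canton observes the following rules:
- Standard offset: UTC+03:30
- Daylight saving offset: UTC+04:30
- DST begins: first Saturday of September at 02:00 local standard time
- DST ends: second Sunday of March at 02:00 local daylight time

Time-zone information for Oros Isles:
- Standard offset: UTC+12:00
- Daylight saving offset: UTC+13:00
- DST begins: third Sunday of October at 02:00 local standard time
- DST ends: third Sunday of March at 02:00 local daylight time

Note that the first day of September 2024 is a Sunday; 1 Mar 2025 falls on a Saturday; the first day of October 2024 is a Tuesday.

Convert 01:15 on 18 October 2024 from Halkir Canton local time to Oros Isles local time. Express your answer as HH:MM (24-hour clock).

1 September 2024 is a Sunday, so the first Saturday is September 7.
1 March 2025 is a Saturday, so the first Sunday is March 2 and the second is March 9.
18 October 2024 lies within the daylight-saving period (7 September 2024 – 9 March 2025), so Halkir Canton is on daylight time, UTC+04:30.
01:15 Halkir Canton − 4h30m = 20:45 UTC (rolling into the previous day, 17 October 2024).
1 October 2024 is a Tuesday, so the first Sunday is October 6 and the third is October 20.
1 March 2025 is a Saturday, so the first Sunday is March 2 and the third is March 16.
At the standard offset (UTC+12:00), 20:45 UTC + 12h = 08:45 Oros Isles standard time (rolling into the next day, 18 October 2024).
The standard-time date in Oros Isles, 18 October 2024, is outside the daylight-saving period (20 October 2024 – 16 March 2025), so Oros Isles is on standard time, UTC+12:00.
20:45 UTC + 12h = 08:45 Oros Isles (rolling into the next day, 18 October 2024).

08:45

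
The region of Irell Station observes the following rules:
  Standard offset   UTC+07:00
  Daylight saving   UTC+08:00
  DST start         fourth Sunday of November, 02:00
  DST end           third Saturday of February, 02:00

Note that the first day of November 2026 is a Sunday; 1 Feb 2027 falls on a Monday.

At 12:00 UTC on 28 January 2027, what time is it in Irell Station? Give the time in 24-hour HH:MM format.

1 November 2026 is a Sunday, so the first Sunday is November 1 and the fourth is November 22.
1 February 2027 is a Monday, so the first Saturday is February 6 and the third is February 20.
At the standard offset (UTC+07:00), 12:00 UTC + 7h = 19:00 Irell Station standard time.
The standard-time date in Irell Station, 28 January 2027, falls between 22 November 2026 and 20 February 2027, so daylight saving is in effect and Irell Station is at UTC+08:00.
12:00 UTC + 8h = 20:00 local.

20:00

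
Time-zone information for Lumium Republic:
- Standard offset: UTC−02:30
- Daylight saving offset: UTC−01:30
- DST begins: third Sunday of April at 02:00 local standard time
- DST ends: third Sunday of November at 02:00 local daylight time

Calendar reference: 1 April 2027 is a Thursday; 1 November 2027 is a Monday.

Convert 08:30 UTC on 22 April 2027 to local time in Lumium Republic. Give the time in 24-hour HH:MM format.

1 April 2027 is a Thursday, so the first Sunday is April 4 and the third is April 18.
1 November 2027 is a Monday, so the first Sunday is November 7 and the third is November 21.
At the standard offset (UTC−02:30), 08:30 UTC − 2h30m = 06:00 Lumium Republic standard time.
The standard-time date in Lumium Republic, 22 April 2027, falls between 18 April and 21 November, so daylight saving is in effect and Lumium Republic is at UTC−01:30.
08:30 UTC − 1h30m = 07:00 local.

07:00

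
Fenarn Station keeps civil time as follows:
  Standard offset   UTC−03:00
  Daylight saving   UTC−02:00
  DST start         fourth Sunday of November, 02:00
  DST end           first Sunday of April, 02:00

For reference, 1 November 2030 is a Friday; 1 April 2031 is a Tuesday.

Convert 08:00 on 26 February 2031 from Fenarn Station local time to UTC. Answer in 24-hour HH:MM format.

1 November 2030 is a Friday, so the first Sunday is November 3 and the fourth is November 24.
1 April 2031 is a Tuesday, so the first Sunday is April 6.
Daylight saving runs 24 November 2030 – 6 April 2031; 26 February 2031 is inside that window, so Fenarn Station is at UTC−02:00.
08:00 local + 2h = 10:00 UTC.

10:00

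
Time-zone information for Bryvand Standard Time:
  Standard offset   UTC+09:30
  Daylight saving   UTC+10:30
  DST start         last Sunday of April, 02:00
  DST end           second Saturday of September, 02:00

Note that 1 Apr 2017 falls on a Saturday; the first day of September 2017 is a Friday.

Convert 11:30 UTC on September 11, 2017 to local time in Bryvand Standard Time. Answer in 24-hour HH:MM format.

21:00

1 April 2017 is a Saturday, so Sundays fall on 2, 9, 16, 23, 30; the last is April 30.
1 September 2017 is a Friday, so the first Saturday is September 2 and the second is September 9.
At the standard offset (UTC+09:30), 11:30 UTC + 9h30m = 21:00 Bryvand Standard Time standard time.
Daylight saving runs 30 April – 9 September; the standard-time date in Bryvand Standard Time, September 11, 2017, is outside that window, so Bryvand Standard Time is on standard time at UTC+09:30.
11:30 UTC + 9h30m = 21:00 local.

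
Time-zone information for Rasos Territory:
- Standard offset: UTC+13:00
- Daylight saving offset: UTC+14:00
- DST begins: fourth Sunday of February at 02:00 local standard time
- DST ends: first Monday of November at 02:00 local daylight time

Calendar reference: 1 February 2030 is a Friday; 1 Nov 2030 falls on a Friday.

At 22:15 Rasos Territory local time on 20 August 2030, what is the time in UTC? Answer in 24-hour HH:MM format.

08:15

1 February 2030 is a Friday, so the first Sunday is February 3 and the fourth is February 24.
1 November 2030 is a Friday, so the first Monday is November 4.
20 August 2030 falls between 24 February and 4 November, so daylight saving is in effect and Rasos Territory is at UTC+14:00.
22:15 local − 14h = 08:15 UTC.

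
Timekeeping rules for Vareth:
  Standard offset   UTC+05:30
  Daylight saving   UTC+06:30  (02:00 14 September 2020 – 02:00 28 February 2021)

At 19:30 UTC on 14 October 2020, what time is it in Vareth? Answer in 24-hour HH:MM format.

At the standard offset (UTC+05:30), 19:30 UTC + 5h30m = 01:00 Vareth standard time (rolling into the next day, 15 October 2020).
Daylight saving runs 14 September 2020 – 28 February 2021; the standard-time date in Vareth, 15 October 2020, is inside that window, so Vareth is at UTC+06:30.
19:30 UTC + 6h30m = 02:00 local (rolling into the next day, 15 October 2020).

02:00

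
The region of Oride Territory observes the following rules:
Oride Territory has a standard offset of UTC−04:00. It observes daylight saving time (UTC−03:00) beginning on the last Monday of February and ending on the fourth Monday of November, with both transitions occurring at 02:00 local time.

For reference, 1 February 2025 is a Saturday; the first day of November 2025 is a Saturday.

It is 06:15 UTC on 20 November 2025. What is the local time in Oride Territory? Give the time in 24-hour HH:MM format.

03:15

1 February 2025 is a Saturday, so Mondays fall on 3, 10, 17, 24; the last is February 24.
1 November 2025 is a Saturday, so the first Monday is November 3 and the fourth is November 24.
At the standard offset (UTC−04:00), 06:15 UTC − 4h = 02:15 Oride Territory standard time.
Daylight saving runs 24 February – 24 November; the standard-time date in Oride Territory, 20 November 2025, is inside that window, so Oride Territory is at UTC−03:00.
06:15 UTC − 3h = 03:15 local.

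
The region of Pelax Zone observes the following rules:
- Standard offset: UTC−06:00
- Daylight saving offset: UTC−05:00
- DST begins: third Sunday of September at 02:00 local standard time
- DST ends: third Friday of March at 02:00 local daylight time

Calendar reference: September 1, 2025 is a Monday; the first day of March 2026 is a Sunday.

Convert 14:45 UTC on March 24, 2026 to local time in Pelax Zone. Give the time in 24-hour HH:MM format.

08:45

1 September 2025 is a Monday, so the first Sunday is September 7 and the third is September 21.
1 March 2026 is a Sunday, so the first Friday is March 6 and the third is March 20.
At the standard offset (UTC−06:00), 14:45 UTC − 6h = 08:45 Pelax Zone standard time.
Daylight saving runs 21 September 2025 – 20 March 2026; the standard-time date in Pelax Zone, March 24, 2026, is outside that window, so Pelax Zone is on standard time at UTC−06:00.
14:45 UTC − 6h = 08:45 local.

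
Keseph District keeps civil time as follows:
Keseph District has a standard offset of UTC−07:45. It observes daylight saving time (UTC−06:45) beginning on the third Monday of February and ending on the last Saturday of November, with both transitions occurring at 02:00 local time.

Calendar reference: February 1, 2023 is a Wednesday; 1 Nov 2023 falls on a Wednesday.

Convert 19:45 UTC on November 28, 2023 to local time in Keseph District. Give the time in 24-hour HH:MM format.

12:00

1 February 2023 is a Wednesday, so the first Monday is February 6 and the third is February 20.
1 November 2023 is a Wednesday, so Saturdays fall on 4, 11, 18, 25; the last is November 25.
At the standard offset (UTC−07:45), 19:45 UTC − 7h45m = 12:00 Keseph District standard time.
Daylight saving runs 20 February – 25 November; the standard-time date in Keseph District, November 28, 2023, is outside that window, so Keseph District is on standard time at UTC−07:45.
19:45 UTC − 7h45m = 12:00 local.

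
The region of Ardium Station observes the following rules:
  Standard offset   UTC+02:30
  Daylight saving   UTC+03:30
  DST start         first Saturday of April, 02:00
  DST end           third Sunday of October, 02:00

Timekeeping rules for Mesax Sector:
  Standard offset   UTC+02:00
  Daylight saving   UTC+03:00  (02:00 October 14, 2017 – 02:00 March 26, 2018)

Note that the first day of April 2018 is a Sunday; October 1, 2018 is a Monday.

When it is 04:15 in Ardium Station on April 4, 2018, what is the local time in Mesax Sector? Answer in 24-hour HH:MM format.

1 April 2018 is a Sunday, so the first Saturday is April 7.
1 October 2018 is a Monday, so the first Sunday is October 7 and the third is October 21.
Daylight saving runs 7 April – 21 October; April 4, 2018 is outside that window, so Ardium Station is on standard time at UTC+02:30.
04:15 Ardium Station − 2h30m = 01:45 UTC.
At the standard offset (UTC+02:00), 01:45 UTC + 2h = 03:45 Mesax Sector standard time.
Daylight saving runs 14 October 2017 – 26 March 2018; the standard-time date in Mesax Sector, April 4, 2018, is outside that window, so Mesax Sector is on standard time at UTC+02:00.
01:45 UTC + 2h = 03:45 Mesax Sector.

03:45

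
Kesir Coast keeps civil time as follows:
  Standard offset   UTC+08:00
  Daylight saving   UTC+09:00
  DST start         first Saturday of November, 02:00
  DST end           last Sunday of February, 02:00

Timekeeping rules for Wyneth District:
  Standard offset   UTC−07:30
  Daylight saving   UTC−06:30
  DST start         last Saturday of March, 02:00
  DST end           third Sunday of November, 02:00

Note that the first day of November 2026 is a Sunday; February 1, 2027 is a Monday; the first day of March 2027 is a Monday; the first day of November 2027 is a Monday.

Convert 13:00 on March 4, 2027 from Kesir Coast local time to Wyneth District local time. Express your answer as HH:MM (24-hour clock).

1 November 2026 is a Sunday, so the first Saturday is November 7.
1 February 2027 is a Monday, so Sundays fall on 7, 14, 21, 28; the last is February 28.
March 4, 2027 does not fall between 7 November 2026 and 28 February 2027, so daylight saving is not in effect and Kesir Coast is at UTC+08:00.
13:00 Kesir Coast − 8h = 05:00 UTC.
1 March 2027 is a Monday, so Saturdays fall on 6, 13, 20, 27; the last is March 27.
1 November 2027 is a Monday, so the first Sunday is November 7 and the third is November 21.
At the standard offset (UTC−07:30), 05:00 UTC − 7h30m = 21:30 Wyneth District standard time (rolling into the previous day, 3 March 2027).
The standard-time date in Wyneth District, March 3, 2027, does not fall between 27 March and 21 November, so daylight saving is not in effect and Wyneth District is at UTC−07:30.
05:00 UTC − 7h30m = 21:30 Wyneth District (rolling into the previous day, 3 March 2027).

21:30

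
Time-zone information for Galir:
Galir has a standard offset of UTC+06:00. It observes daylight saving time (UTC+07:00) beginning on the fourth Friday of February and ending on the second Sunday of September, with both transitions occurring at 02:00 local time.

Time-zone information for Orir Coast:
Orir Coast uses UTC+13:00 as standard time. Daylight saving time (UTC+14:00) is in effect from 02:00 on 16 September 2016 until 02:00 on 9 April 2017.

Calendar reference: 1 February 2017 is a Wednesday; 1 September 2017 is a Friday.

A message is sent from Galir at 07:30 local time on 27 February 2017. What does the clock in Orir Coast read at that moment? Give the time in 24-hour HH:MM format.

14:30

1 February 2017 is a Wednesday, so the first Friday is February 3 and the fourth is February 24.
1 September 2017 is a Friday, so the first Sunday is September 3 and the second is September 10.
27 February 2017 falls between 24 February and 10 September, so daylight saving is in effect and Galir is at UTC+07:00.
07:30 Galir − 7h = 00:30 UTC.
At the standard offset (UTC+13:00), 00:30 UTC + 13h = 13:30 Orir Coast standard time.
The standard-time date in Orir Coast, 27 February 2017, falls between 16 September 2016 and 9 April 2017, so daylight saving is in effect and Orir Coast is at UTC+14:00.
00:30 UTC + 14h = 14:30 Orir Coast.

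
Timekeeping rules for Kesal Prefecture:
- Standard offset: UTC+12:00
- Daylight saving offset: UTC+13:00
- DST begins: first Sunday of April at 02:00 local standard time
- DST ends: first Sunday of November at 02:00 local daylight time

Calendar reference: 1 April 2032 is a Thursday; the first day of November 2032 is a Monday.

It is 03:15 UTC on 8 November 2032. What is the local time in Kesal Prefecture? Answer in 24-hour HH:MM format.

15:15

1 April 2032 is a Thursday, so the first Sunday is April 4.
1 November 2032 is a Monday, so the first Sunday is November 7.
At the standard offset (UTC+12:00), 03:15 UTC + 12h = 15:15 Kesal Prefecture standard time.
Daylight saving runs 4 April – 7 November; the standard-time date in Kesal Prefecture, 8 November 2032, is outside that window, so Kesal Prefecture is on standard time at UTC+12:00.
03:15 UTC + 12h = 15:15 local.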